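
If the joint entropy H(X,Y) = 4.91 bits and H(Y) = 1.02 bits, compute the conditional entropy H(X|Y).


H(X|Y) = H(X,Y) - H(Y) = 4.91 - 1.02 = 3.89

3.89 bits


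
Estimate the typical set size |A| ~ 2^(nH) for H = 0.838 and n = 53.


log2|A_typical| = nH = 53 * 0.838 = 44.414, so |A_typical| ~ 2^44.414 = 2.344e+13

2.344e+13


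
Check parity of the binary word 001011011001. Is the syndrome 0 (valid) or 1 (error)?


Syndrome = XOR of all bits = 0 XOR 0 XOR 1 XOR 0 XOR 1 XOR 1 XOR 0 XOR 1 XOR 1 XOR 0 XOR 0 XOR 1 = 0

0


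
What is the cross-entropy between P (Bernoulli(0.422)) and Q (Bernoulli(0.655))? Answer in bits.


H(P,Q) = -p*log2(q) - (1-p)*log2(1-q). -0.422*log2(0.655) = 0.257603; -0.578*log2(0.345) = 0.887422. H(P,Q) = 0.257603 + 0.887422 = 1.145

1.145 bits


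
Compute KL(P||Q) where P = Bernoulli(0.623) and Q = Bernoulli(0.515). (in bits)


KL = p*log2(p/q) + (1-p)*log2((1-p)/(1-q)) = 0.623*log2(0.623/0.515) + 0.377*log2(0.377/0.485) = 0.0341

0.0341 bits


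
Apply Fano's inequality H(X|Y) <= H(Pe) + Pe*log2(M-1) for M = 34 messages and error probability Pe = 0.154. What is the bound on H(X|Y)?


H(Pe) = -Pe*log2(Pe) - (1-Pe)*log2(1-Pe) = -0.154*log2(0.154) - 0.846*log2(0.846) = 0.415646 + 0.204115 = 0.6198. Pe*log2(M-1) = 0.154*log2(33) = 0.776837. Bound = H(Pe) + Pe*log2(M-1) = 0.415646 + 0.204115 + 0.776837 = 1.3966

1.3966 bits


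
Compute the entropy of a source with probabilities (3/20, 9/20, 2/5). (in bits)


H = -sum(p_i * log2(p_i)). Terms: -(3/20)*log2(3/20) = 0.410545; -(9/20)*log2(9/20) = 0.518401; -(2/5)*log2(2/5) = 0.528771. H = 0.410545 + 0.518401 + 0.528771 = 1.4577

1.4577 bits


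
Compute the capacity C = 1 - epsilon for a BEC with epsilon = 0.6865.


C = 1 - epsilon = 1 - 0.6865 = 0.3135

0.3135 bits


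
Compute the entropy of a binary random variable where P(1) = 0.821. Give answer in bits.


H = -p*log2(p) - (1-p)*log2(1-p). -0.821*log2(0.821) = 0.233612; -0.179*log2(0.179) = 0.444272. H = 0.233612 + 0.444272 = 0.6779

0.6779 bits


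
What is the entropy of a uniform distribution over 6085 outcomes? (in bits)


H = log2(n) = log2(6085) = 12.571

12.571 bits


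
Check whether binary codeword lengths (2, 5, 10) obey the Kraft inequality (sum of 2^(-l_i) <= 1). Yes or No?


Kraft sum = sum(2^(-l_i)) = 0.2822, need <= 1. Result: satisfied (a binary prefix-free code with these lengths exists)

Yes


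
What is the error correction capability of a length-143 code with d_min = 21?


Correction capability = floor((d-1)/2) = floor((21-1)/2) = 10

10 errors


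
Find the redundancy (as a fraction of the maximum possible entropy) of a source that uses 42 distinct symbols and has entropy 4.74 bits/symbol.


H_max = log2(K) = log2(42) = 5.3923 bits/symbol. Redundancy = 1 - H/H_max = 1 - 4.74/5.3923 = 1 - 0.879 = 0.121

0.121


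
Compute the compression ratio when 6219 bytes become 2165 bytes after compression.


Ratio = original / compressed = 6219 / 2165 = 2.8725

2.8725


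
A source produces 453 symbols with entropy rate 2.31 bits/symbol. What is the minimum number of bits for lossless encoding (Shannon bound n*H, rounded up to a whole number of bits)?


Minimum bits >= n * H = 453 * 2.31 = 1046.43, rounded up to a whole number of bits = 1047

1047 bits


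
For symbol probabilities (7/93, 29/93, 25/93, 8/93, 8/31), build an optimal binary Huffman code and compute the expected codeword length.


Huffman construction (repeatedly merge the two least-probable nodes; each merge adds 1 bit to every symbol beneath it): 7/93 + 8/93 = 5/31; 5/31 + 8/31 = 13/31; 25/93 + 29/93 = 18/31; 13/31 + 18/31 = 1. Resulting codeword lengths (in the order the probabilities were given): (3, 2, 2, 3, 2). L_avg = sum(p_i * l_i) = 7/93*3 + 29/93*2 + 25/93*2 + 8/93*3 + 8/31*2 = 67/31 = 2.1613

2.1613 bits


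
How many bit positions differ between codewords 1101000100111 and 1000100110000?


Count differing positions: . ^ . ^ ^ . . . ^ . ^ ^ ^ = 7 differences

7


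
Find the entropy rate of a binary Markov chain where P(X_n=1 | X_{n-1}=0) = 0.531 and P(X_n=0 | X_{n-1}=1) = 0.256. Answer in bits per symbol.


Stationary distribution: pi_0 = p10/(p01+p10) = 0.3253, pi_1 = 0.6747. Entropy rate H' = pi_0*H(p01) + pi_1*H(p10) = 0.3253*0.9972 + 0.6747*0.8207 = 0.8781

0.8781 bits/symbol


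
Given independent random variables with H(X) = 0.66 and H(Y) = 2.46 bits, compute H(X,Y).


For independent variables, H(X,Y) = H(X) + H(Y) = 0.66 + 2.46 = 3.12

3.12 bits


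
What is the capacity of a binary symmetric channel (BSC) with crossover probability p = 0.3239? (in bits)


H(p) = -p*log2(p) - (1-p)*log2(1-p) = -0.3239*log2(0.3239) - 0.6761*log2(0.6761) = 0.526784 + 0.381788 = 0.9086. C = 1 - H(p) = 1 - 0.9086 = 0.0914

0.0914 bits


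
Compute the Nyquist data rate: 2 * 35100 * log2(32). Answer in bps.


Rate = 2 * B * log2(M) = 2 * 35100 * 5.0 = 351000.0

351000.0 bps


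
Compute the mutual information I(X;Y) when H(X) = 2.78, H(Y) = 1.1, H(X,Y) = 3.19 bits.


I(X;Y) = H(X) + H(Y) - H(X,Y) = 2.78 + 1.1 - 3.19 = 0.69

0.69 bits


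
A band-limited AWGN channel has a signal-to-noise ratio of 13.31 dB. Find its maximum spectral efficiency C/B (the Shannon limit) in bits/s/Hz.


SNR_linear = 10^(13.31/10) = 21.4289; C/B = log2(1 + SNR_linear) = log2(1 + 21.4289) = 4.4873

4.4873 bits/s/Hz


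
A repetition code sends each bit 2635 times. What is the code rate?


Rate = k/n = 1/2635

1/2635


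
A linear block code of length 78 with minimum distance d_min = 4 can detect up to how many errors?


Detection capability = d_min - 1 = 4 - 1 = 3

3 errors


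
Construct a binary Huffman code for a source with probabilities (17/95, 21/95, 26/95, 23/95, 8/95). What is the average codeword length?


Huffman construction (repeatedly merge the two least-probable nodes; each merge adds 1 bit to every symbol beneath it): 8/95 + 17/95 = 5/19; 21/95 + 23/95 = 44/95; 5/19 + 26/95 = 51/95; 44/95 + 51/95 = 1. Resulting codeword lengths (in the order the probabilities were given): (3, 2, 2, 2, 3). L_avg = sum(p_i * l_i) = 17/95*3 + 21/95*2 + 26/95*2 + 23/95*2 + 8/95*3 = 43/19 = 2.2632

2.2632 bits


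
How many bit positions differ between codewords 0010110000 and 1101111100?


Count differing positions: ^ ^ ^ ^ . . ^ ^ . . = 6 differences

6


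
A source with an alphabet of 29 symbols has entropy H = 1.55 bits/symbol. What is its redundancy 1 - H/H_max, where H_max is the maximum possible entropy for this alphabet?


H_max = log2(K) = log2(29) = 4.858 bits/symbol. Redundancy = 1 - H/H_max = 1 - 1.55/4.858 = 1 - 0.3191 = 0.6809

0.6809


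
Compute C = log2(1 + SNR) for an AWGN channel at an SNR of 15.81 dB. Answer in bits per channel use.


SNR_linear = 10^(15.81/10) = 38.1066; C = log2(1 + SNR_linear) = log2(1 + 38.1066) = 5.2893

5.2893 bits/channel use


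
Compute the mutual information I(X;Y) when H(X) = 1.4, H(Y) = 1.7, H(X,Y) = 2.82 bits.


I(X;Y) = H(X) + H(Y) - H(X,Y) = 1.4 + 1.7 - 2.82 = 0.28

0.28 bits


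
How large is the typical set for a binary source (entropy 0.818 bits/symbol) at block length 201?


log2|A_typical| = nH = 201 * 0.818 = 164.418, so |A_typical| ~ 2^164.418 = 3.124e+49

3.124e+49


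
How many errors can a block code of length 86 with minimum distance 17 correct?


Correction capability = floor((d-1)/2) = floor((17-1)/2) = 8

8 errors


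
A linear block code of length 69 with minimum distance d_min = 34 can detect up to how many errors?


Detection capability = d_min - 1 = 34 - 1 = 33

33 errors


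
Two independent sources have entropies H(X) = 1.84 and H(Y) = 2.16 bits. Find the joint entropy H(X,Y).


For independent variables, H(X,Y) = H(X) + H(Y) = 1.84 + 2.16 = 4.0

4.0 bits


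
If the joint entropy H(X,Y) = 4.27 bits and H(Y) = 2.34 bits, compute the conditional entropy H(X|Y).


H(X|Y) = H(X,Y) - H(Y) = 4.27 - 2.34 = 1.93

1.93 bits


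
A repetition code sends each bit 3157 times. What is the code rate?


Rate = k/n = 1/3157

1/3157


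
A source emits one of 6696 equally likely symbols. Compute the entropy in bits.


H = log2(n) = log2(6696) = 12.7091

12.7091 bits


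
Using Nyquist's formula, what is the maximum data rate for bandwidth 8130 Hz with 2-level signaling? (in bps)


Rate = 2 * B * log2(M) = 2 * 8130 * 1.0 = 16260.0

16260.0 bps


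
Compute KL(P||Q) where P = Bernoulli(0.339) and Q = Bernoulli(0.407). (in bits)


KL = p*log2(p/q) + (1-p)*log2((1-p)/(1-q)) = 0.339*log2(0.339/0.407) + 0.661*log2(0.661/0.593) = 0.0141

0.0141 bits


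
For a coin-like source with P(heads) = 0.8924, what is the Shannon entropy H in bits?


H = -p*log2(p) - (1-p)*log2(1-p). -0.8924*log2(0.8924) = 0.146566; -0.1076*log2(0.1076) = 0.346069. H = 0.146566 + 0.346069 = 0.4926

0.4926 bits


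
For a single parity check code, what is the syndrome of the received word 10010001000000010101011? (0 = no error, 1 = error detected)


Syndrome = XOR of all bits = 1 XOR 0 XOR 0 XOR 1 XOR 0 XOR 0 XOR 0 XOR 1 XOR 0 XOR 0 XOR 0 XOR 0 XOR 0 XOR 0 XOR 0 XOR 1 XOR 0 XOR 1 XOR 0 XOR 1 XOR 0 XOR 1 XOR 1 = 0

0


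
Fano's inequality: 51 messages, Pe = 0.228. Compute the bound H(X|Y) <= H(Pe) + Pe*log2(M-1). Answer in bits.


H(Pe) = -Pe*log2(Pe) - (1-Pe)*log2(1-Pe) = -0.228*log2(0.228) - 0.772*log2(0.772) = 0.486300 + 0.288209 = 0.7745. Pe*log2(M-1) = 0.228*log2(50) = 1.286799. Bound = H(Pe) + Pe*log2(M-1) = 0.486300 + 0.288209 + 1.286799 = 2.0613

2.0613 bits


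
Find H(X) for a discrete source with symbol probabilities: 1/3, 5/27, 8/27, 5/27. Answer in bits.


H = -sum(p_i * log2(p_i)). Terms: -(1/3)*log2(1/3) = 0.528321; -(5/27)*log2(5/27) = 0.450548; -(8/27)*log2(8/27) = 0.519967; -(5/27)*log2(5/27) = 0.450548. H = 0.528321 + 0.450548 + 0.519967 + 0.450548 = 1.9494

1.9494 bits


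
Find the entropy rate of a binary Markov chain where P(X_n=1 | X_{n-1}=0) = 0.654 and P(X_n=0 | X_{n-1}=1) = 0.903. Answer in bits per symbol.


Stationary distribution: pi_0 = p10/(p01+p10) = 0.58, pi_1 = 0.42. Entropy rate H' = pi_0*H(p01) + pi_1*H(p10) = 0.58*0.9304 + 0.42*0.4594 = 0.7326

0.7326 bits/symbol


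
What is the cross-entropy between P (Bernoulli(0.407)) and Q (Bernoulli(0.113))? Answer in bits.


H(P,Q) = -p*log2(q) - (1-p)*log2(1-q). -0.407*log2(0.113) = 1.280261; -0.593*log2(0.887) = 0.102585. H(P,Q) = 1.280261 + 0.102585 = 1.3828

1.3828 bits


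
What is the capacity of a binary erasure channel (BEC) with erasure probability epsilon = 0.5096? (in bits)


C = 1 - epsilon = 1 - 0.5096 = 0.4904

0.4904 bits


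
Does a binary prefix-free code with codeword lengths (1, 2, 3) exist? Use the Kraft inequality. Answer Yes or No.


Kraft sum = sum(2^(-l_i)) = 0.875, need <= 1. Result: satisfied (a binary prefix-free code with these lengths exists)

Yes


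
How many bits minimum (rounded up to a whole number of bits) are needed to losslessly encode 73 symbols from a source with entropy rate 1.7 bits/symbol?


Minimum bits >= n * H = 73 * 1.7 = 124.1, rounded up to a whole number of bits = 125

125 bits


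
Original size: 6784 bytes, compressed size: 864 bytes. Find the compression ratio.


Ratio = original / compressed = 6784 / 864 = 7.8519

7.8519


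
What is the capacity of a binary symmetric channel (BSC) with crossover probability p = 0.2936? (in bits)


H(p) = -p*log2(p) - (1-p)*log2(1-p) = -0.2936*log2(0.2936) - 0.7064*log2(0.7064) = 0.519107 + 0.354219 = 0.8733. C = 1 - H(p) = 1 - 0.8733 = 0.1267

0.1267 bits


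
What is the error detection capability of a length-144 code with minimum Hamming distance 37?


Detection capability = d_min - 1 = 37 - 1 = 36

36 errors


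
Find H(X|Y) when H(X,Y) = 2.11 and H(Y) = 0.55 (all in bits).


H(X|Y) = H(X,Y) - H(Y) = 2.11 - 0.55 = 1.56

1.56 bits


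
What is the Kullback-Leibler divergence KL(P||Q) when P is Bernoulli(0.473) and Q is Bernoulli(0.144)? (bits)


KL = p*log2(p/q) + (1-p)*log2((1-p)/(1-q)) = 0.473*log2(0.473/0.144) + 0.527*log2(0.527/0.856) = 0.4428

0.4428 bits


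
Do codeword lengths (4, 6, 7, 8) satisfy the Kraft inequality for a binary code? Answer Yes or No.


Kraft sum = sum(2^(-l_i)) = 0.0898, need <= 1. Result: satisfied (a binary prefix-free code with these lengths exists)

Yes


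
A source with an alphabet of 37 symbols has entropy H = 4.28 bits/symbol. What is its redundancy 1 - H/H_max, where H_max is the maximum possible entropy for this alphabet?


H_max = log2(K) = log2(37) = 5.2095 bits/symbol. Redundancy = 1 - H/H_max = 1 - 4.28/5.2095 = 1 - 0.8216 = 0.1784

0.1784


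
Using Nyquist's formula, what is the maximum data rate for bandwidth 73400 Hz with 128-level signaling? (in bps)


Rate = 2 * B * log2(M) = 2 * 73400 * 7.0 = 1027600.0

1027600.0 bps


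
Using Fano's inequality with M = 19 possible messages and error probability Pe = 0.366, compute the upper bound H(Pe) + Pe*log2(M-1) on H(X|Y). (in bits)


H(Pe) = -Pe*log2(Pe) - (1-Pe)*log2(1-Pe) = -0.366*log2(0.366) - 0.634*log2(0.634) = 0.530731 + 0.416820 = 0.9476. Pe*log2(M-1) = 0.366*log2(18) = 1.526193. Bound = H(Pe) + Pe*log2(M-1) = 0.530731 + 0.416820 + 1.526193 = 2.4737

2.4737 bits


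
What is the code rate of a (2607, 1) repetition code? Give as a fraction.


Rate = k/n = 1/2607

1/2607


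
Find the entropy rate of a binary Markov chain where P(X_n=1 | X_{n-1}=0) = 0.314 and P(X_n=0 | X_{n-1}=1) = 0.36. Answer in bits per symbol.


Stationary distribution: pi_0 = p10/(p01+p10) = 0.5341, pi_1 = 0.4659. Entropy rate H' = pi_0*H(p01) + pi_1*H(p10) = 0.5341*0.8977 + 0.4659*0.9427 = 0.9187

0.9187 bits/symbol


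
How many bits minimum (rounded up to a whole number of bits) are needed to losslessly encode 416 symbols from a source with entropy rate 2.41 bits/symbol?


Minimum bits >= n * H = 416 * 2.41 = 1002.56, rounded up to a whole number of bits = 1003

1003 bits


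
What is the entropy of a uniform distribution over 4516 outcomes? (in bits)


H = log2(n) = log2(4516) = 12.1408

12.1408 bits


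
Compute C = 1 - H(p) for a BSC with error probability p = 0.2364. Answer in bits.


H(p) = -p*log2(p) - (1-p)*log2(1-p) = -0.2364*log2(0.2364) - 0.7636*log2(0.7636) = 0.491877 + 0.297125 = 0.789. C = 1 - H(p) = 1 - 0.789 = 0.211

0.211 bits


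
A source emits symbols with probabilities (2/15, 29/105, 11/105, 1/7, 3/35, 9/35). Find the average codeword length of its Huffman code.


Huffman construction (repeatedly merge the two least-probable nodes; each merge adds 1 bit to every symbol beneath it): 3/35 + 11/105 = 4/21; 2/15 + 1/7 = 29/105; 4/21 + 9/35 = 47/105; 29/105 + 29/105 = 58/105; 47/105 + 58/105 = 1. Resulting codeword lengths (in the order the probabilities were given): (3, 2, 3, 3, 3, 2). L_avg = sum(p_i * l_i) = 2/15*3 + 29/105*2 + 11/105*3 + 1/7*3 + 3/35*3 + 9/35*2 = 37/15 = 2.4667

2.4667 bits


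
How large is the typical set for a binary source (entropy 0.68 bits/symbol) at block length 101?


log2|A_typical| = nH = 101 * 0.68 = 68.68, so |A_typical| ~ 2^68.68 = 4.729e+20

4.729e+20


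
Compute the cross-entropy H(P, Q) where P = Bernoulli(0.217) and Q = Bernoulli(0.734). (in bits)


H(P,Q) = -p*log2(q) - (1-p)*log2(1-q). -0.217*log2(0.734) = 0.096814; -0.783*log2(0.266) = 1.495923. H(P,Q) = 0.096814 + 1.495923 = 1.5927

1.5927 bits


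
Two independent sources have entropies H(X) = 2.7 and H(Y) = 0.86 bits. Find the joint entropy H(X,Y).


For independent variables, H(X,Y) = H(X) + H(Y) = 2.7 + 0.86 = 3.56

3.56 bits


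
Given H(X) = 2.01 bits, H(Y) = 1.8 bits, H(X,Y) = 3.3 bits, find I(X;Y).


I(X;Y) = H(X) + H(Y) - H(X,Y) = 2.01 + 1.8 - 3.3 = 0.51

0.51 bits


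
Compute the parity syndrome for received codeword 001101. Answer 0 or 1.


Syndrome = XOR of all bits = 0 XOR 0 XOR 1 XOR 1 XOR 0 XOR 1 = 1

1


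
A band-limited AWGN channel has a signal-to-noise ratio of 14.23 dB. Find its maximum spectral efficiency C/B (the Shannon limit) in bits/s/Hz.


SNR_linear = 10^(14.23/10) = 26.485; C/B = log2(1 + SNR_linear) = log2(1 + 26.485) = 4.7806

4.7806 bits/s/Hz


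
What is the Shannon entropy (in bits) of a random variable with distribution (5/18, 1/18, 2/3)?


H = -sum(p_i * log2(p_i)). Terms: -(5/18)*log2(5/18) = 0.513332; -(1/18)*log2(1/18) = 0.231663; -(2/3)*log2(2/3) = 0.389975. H = 0.513332 + 0.231663 + 0.389975 = 1.135

1.135 bits


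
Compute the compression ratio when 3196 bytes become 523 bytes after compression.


Ratio = original / compressed = 3196 / 523 = 6.1109

6.1109


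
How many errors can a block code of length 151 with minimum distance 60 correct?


Correction capability = floor((d-1)/2) = floor((60-1)/2) = 29

29 errors


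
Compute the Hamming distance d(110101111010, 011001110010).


Count differing positions: ^ . ^ ^ . . . . ^ . . . = 4 differences

4


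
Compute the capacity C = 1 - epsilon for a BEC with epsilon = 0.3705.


C = 1 - epsilon = 1 - 0.3705 = 0.6295

0.6295 bits


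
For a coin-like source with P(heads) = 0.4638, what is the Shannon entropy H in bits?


H = -p*log2(p) - (1-p)*log2(1-p). -0.4638*log2(0.4638) = 0.514088; -0.5362*log2(0.5362) = 0.482128. H = 0.514088 + 0.482128 = 0.9962

0.9962 bits


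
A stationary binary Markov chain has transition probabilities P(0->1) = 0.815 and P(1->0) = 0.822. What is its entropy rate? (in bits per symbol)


Stationary distribution: pi_0 = p10/(p01+p10) = 0.5021, pi_1 = 0.4979. Entropy rate H' = pi_0*H(p01) + pi_1*H(p10) = 0.5021*0.6909 + 0.4979*0.6757 = 0.6833

0.6833 bits/symbol


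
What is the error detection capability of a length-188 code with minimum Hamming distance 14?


Detection capability = d_min - 1 = 14 - 1 = 13

13 errors


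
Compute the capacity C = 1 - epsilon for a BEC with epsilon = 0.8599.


C = 1 - epsilon = 1 - 0.8599 = 0.1401

0.1401 bits


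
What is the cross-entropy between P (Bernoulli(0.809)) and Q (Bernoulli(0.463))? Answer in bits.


H(P,Q) = -p*log2(q) - (1-p)*log2(1-q). -0.809*log2(0.463) = 0.898731; -0.191*log2(0.537) = 0.171328. H(P,Q) = 0.898731 + 0.171328 = 1.0701

1.0701 bits


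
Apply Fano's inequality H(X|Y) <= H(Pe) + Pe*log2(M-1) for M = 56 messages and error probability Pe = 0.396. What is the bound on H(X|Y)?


H(Pe) = -Pe*log2(Pe) - (1-Pe)*log2(1-Pe) = -0.396*log2(0.396) - 0.604*log2(0.604) = 0.529225 + 0.439337 = 0.9686. Pe*log2(M-1) = 0.396*log2(55) = 2.289418. Bound = H(Pe) + Pe*log2(M-1) = 0.529225 + 0.439337 + 2.289418 = 3.258

3.258 bits


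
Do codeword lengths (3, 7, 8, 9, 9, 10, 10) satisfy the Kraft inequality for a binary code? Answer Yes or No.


Kraft sum = sum(2^(-l_i)) = 0.1426, need <= 1. Result: satisfied (a binary prefix-free code with these lengths exists)

Yes


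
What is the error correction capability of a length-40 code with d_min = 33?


Correction capability = floor((d-1)/2) = floor((33-1)/2) = 16

16 errors


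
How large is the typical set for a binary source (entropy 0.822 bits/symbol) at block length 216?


log2|A_typical| = nH = 216 * 0.822 = 177.552, so |A_typical| ~ 2^177.552 = 2.809e+53

2.809e+53


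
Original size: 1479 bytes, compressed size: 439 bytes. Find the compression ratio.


Ratio = original / compressed = 1479 / 439 = 3.369

3.369


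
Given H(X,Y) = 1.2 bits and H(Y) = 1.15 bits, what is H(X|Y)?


H(X|Y) = H(X,Y) - H(Y) = 1.2 - 1.15 = 0.05

0.05 bits


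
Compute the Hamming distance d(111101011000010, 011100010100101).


Count differing positions: ^ . . . . ^ . . ^ ^ . . ^ ^ ^ = 7 differences

7


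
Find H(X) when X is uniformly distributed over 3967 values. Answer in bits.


H = log2(n) = log2(3967) = 11.9538

11.9538 bits


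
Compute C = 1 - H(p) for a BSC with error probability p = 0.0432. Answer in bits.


H(p) = -p*log2(p) - (1-p)*log2(1-p) = -0.0432*log2(0.0432) - 0.9568*log2(0.9568) = 0.195818 + 0.060958 = 0.2568. C = 1 - H(p) = 1 - 0.2568 = 0.7432

0.7432 bits


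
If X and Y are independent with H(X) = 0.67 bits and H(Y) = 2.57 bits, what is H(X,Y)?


For independent variables, H(X,Y) = H(X) + H(Y) = 0.67 + 2.57 = 3.24

3.24 bits


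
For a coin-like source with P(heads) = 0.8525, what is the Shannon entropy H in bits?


H = -p*log2(p) - (1-p)*log2(1-p). -0.8525*log2(0.8525) = 0.196270; -0.1475*log2(0.1475) = 0.407279. H = 0.196270 + 0.407279 = 0.6035

0.6035 bits


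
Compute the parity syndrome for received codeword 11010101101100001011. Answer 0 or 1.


Syndrome = XOR of all bits = 1 XOR 1 XOR 0 XOR 1 XOR 0 XOR 1 XOR 0 XOR 1 XOR 1 XOR 0 XOR 1 XOR 1 XOR 0 XOR 0 XOR 0 XOR 0 XOR 1 XOR 0 XOR 1 XOR 1 = 1

1


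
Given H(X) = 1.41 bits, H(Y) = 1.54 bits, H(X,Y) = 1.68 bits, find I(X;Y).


I(X;Y) = H(X) + H(Y) - H(X,Y) = 1.41 + 1.54 - 1.68 = 1.27

1.27 bits


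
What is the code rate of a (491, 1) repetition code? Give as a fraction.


Rate = k/n = 1/491

1/491


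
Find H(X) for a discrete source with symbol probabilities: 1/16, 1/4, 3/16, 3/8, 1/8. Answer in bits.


H = -sum(p_i * log2(p_i)). Terms: -(1/16)*log2(1/16) = 0.250000; -(1/4)*log2(1/4) = 0.500000; -(3/16)*log2(3/16) = 0.452820; -(3/8)*log2(3/8) = 0.530639; -(1/8)*log2(1/8) = 0.375000. H = 0.250000 + 0.500000 + 0.452820 + 0.530639 + 0.375000 = 2.1085

2.1085 bits


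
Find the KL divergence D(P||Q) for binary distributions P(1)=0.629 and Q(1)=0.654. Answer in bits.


KL = p*log2(p/q) + (1-p)*log2((1-p)/(1-q)) = 0.629*log2(0.629/0.654) + 0.371*log2(0.371/0.346) = 0.002

0.002 bits


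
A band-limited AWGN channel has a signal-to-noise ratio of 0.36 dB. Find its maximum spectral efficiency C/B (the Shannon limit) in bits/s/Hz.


SNR_linear = 10^(0.36/10) = 1.0864; C/B = log2(1 + SNR_linear) = log2(1 + 1.0864) = 1.061

1.061 bits/s/Hz


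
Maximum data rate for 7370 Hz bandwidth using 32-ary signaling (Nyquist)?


Rate = 2 * B * log2(M) = 2 * 7370 * 5.0 = 73700.0

73700.0 bps


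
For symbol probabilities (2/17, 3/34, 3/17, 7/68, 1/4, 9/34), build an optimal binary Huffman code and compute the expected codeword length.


Huffman construction (repeatedly merge the two least-probable nodes; each merge adds 1 bit to every symbol beneath it): 3/34 + 7/68 = 13/68; 2/17 + 3/17 = 5/17; 13/68 + 1/4 = 15/34; 9/34 + 5/17 = 19/34; 15/34 + 19/34 = 1. Resulting codeword lengths (in the order the probabilities were given): (3, 3, 3, 3, 2, 2). L_avg = sum(p_i * l_i) = 2/17*3 + 3/34*3 + 3/17*3 + 7/68*3 + 1/4*2 + 9/34*2 = 169/68 = 2.4853

2.4853 bits


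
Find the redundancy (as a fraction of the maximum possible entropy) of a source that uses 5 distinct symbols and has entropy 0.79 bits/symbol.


H_max = log2(K) = log2(5) = 2.3219 bits/symbol. Redundancy = 1 - H/H_max = 1 - 0.79/2.3219 = 1 - 0.3402 = 0.6598

0.6598


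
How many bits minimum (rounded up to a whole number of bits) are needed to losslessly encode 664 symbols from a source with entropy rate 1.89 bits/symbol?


Minimum bits >= n * H = 664 * 1.89 = 1254.96, rounded up to a whole number of bits = 1255

1255 bits


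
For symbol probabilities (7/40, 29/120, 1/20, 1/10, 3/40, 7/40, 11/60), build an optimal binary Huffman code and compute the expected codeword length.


Huffman construction (repeatedly merge the two least-probable nodes; each merge adds 1 bit to every symbol beneath it): 1/20 + 3/40 = 1/8; 1/10 + 1/8 = 9/40; 7/40 + 7/40 = 7/20; 11/60 + 9/40 = 49/120; 29/120 + 7/20 = 71/120; 49/120 + 71/120 = 1. Resulting codeword lengths (in the order the probabilities were given): (3, 2, 4, 3, 4, 3, 2). L_avg = sum(p_i * l_i) = 7/40*3 + 29/120*2 + 1/20*4 + 1/10*3 + 3/40*4 + 7/40*3 + 11/60*2 = 27/10 = 2.7

2.7 bits


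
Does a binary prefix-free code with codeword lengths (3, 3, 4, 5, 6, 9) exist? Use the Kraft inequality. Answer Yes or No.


Kraft sum = sum(2^(-l_i)) = 0.3613, need <= 1. Result: satisfied (a binary prefix-free code with these lengths exists)

Yes


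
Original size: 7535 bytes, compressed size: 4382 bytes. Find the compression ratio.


Ratio = original / compressed = 7535 / 4382 = 1.7195

1.7195


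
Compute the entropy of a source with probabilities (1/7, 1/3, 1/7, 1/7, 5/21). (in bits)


H = -sum(p_i * log2(p_i)). Terms: -(1/7)*log2(1/7) = 0.401051; -(1/3)*log2(1/3) = 0.528321; -(1/7)*log2(1/7) = 0.401051; -(1/7)*log2(1/7) = 0.401051; -(5/21)*log2(5/21) = 0.492950. H = 0.401051 + 0.528321 + 0.401051 + 0.401051 + 0.492950 = 2.2244

2.2244 bits


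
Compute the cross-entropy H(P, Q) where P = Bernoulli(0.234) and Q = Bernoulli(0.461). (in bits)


H(P,Q) = -p*log2(q) - (1-p)*log2(1-q). -0.234*log2(0.461) = 0.261416; -0.766*log2(0.539) = 0.682998. H(P,Q) = 0.261416 + 0.682998 = 0.9444

0.9444 bits


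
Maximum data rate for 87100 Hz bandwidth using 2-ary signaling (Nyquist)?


Rate = 2 * B * log2(M) = 2 * 87100 * 1.0 = 174200.0

174200.0 bps


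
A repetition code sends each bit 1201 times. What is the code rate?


Rate = k/n = 1/1201

1/1201


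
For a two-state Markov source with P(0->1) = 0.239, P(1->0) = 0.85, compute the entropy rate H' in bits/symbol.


Stationary distribution: pi_0 = p10/(p01+p10) = 0.7805, pi_1 = 0.2195. Entropy rate H' = pi_0*H(p01) + pi_1*H(p10) = 0.7805*0.7934 + 0.2195*0.6098 = 0.7531

0.7531 bits/symbol


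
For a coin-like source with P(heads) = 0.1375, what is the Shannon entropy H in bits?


H = -p*log2(p) - (1-p)*log2(1-p). -0.1375*log2(0.1375) = 0.393593; -0.8625*log2(0.8625) = 0.184061. H = 0.393593 + 0.184061 = 0.5777

0.5777 bits


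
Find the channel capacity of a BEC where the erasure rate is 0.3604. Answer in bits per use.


C = 1 - epsilon = 1 - 0.3604 = 0.6396

0.6396 bits


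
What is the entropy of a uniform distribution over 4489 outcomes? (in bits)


H = log2(n) = log2(4489) = 12.1322

12.1322 bits


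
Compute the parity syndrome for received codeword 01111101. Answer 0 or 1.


Syndrome = XOR of all bits = 0 XOR 1 XOR 1 XOR 1 XOR 1 XOR 1 XOR 0 XOR 1 = 0

0


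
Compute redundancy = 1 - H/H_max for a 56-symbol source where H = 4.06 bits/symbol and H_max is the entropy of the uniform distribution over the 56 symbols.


H_max = log2(K) = log2(56) = 5.8074 bits/symbol. Redundancy = 1 - H/H_max = 1 - 4.06/5.8074 = 1 - 0.6991 = 0.3009

0.3009


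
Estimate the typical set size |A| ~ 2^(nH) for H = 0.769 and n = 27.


log2|A_typical| = nH = 27 * 0.769 = 20.763, so |A_typical| ~ 2^20.763 = 1.779e+06

1.779e+06


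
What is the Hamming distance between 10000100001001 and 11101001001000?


Count differing positions: . ^ ^ . ^ ^ . ^ . . . . . ^ = 6 differences

6


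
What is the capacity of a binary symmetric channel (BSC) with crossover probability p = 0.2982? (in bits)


H(p) = -p*log2(p) - (1-p)*log2(1-p) = -0.2982*log2(0.2982) - 0.7018*log2(0.7018) = 0.520552 + 0.358527 = 0.8791. C = 1 - H(p) = 1 - 0.8791 = 0.1209

0.1209 bits


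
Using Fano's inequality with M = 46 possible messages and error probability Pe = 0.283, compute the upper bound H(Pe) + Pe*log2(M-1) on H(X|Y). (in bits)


H(Pe) = -Pe*log2(Pe) - (1-Pe)*log2(1-Pe) = -0.283*log2(0.283) - 0.717*log2(0.717) = 0.515379 + 0.344128 = 0.8595. Pe*log2(M-1) = 0.283*log2(45) = 1.554194. Bound = H(Pe) + Pe*log2(M-1) = 0.515379 + 0.344128 + 1.554194 = 2.4137

2.4137 bits


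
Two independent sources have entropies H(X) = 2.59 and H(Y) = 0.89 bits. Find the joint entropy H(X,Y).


For independent variables, H(X,Y) = H(X) + H(Y) = 2.59 + 0.89 = 3.48

3.48 bits


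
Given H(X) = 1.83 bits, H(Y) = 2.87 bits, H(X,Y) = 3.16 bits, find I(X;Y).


I(X;Y) = H(X) + H(Y) - H(X,Y) = 1.83 + 2.87 - 3.16 = 1.54

1.54 bits


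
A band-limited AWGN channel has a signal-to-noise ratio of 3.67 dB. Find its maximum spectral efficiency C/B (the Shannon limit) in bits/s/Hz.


SNR_linear = 10^(3.67/10) = 2.3281; C/B = log2(1 + SNR_linear) = log2(1 + 2.3281) = 1.7347

1.7347 bits/s/Hz


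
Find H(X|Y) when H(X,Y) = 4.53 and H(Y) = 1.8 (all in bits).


H(X|Y) = H(X,Y) - H(Y) = 4.53 - 1.8 = 2.73

2.73 bits


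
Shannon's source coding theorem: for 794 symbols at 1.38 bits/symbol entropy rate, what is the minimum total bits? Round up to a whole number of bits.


Minimum bits >= n * H = 794 * 1.38 = 1095.72, rounded up to a whole number of bits = 1096

1096 bits


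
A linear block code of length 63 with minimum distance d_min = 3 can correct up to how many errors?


Correction capability = floor((d-1)/2) = floor((3-1)/2) = 1

1 errors


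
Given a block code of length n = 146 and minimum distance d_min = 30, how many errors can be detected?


Detection capability = d_min - 1 = 30 - 1 = 29

29 errors


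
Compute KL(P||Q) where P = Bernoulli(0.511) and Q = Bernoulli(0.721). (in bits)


KL = p*log2(p/q) + (1-p)*log2((1-p)/(1-q)) = 0.511*log2(0.511/0.721) + 0.489*log2(0.489/0.279) = 0.1421

0.1421 bits


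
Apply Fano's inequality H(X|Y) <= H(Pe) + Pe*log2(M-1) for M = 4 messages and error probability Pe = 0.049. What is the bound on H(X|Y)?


H(Pe) = -Pe*log2(Pe) - (1-Pe)*log2(1-Pe) = -0.049*log2(0.049) - 0.951*log2(0.951) = 0.213203 + 0.068931 = 0.2821. Pe*log2(M-1) = 0.049*log2(3) = 0.077663. Bound = H(Pe) + Pe*log2(M-1) = 0.213203 + 0.068931 + 0.077663 = 0.3598

0.3598 bits


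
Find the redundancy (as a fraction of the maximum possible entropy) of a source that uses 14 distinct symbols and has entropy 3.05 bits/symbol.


H_max = log2(K) = log2(14) = 3.8074 bits/symbol. Redundancy = 1 - H/H_max = 1 - 3.05/3.8074 = 1 - 0.8011 = 0.1989

0.1989


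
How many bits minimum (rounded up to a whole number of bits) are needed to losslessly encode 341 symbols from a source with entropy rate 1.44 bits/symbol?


Minimum bits >= n * H = 341 * 1.44 = 491.04, rounded up to a whole number of bits = 492

492 bits


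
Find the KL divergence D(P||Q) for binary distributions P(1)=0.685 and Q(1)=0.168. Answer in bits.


KL = p*log2(p/q) + (1-p)*log2((1-p)/(1-q)) = 0.685*log2(0.685/0.168) + 0.315*log2(0.315/0.832) = 0.9475

0.9475 bits


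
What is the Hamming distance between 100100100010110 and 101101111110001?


Count differing positions: . . ^ . . ^ . ^ ^ ^ . . ^ ^ ^ = 8 differences

8


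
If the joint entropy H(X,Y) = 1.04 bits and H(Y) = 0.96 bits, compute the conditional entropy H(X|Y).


H(X|Y) = H(X,Y) - H(Y) = 1.04 - 0.96 = 0.08

0.08 bits


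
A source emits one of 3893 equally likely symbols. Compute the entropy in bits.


H = log2(n) = log2(3893) = 11.9267

11.9267 bits


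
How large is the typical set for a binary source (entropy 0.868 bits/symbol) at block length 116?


log2|A_typical| = nH = 116 * 0.868 = 100.688, so |A_typical| ~ 2^100.688 = 2.042e+30

2.042e+30


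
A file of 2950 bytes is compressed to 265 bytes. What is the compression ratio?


Ratio = original / compressed = 2950 / 265 = 11.1321

11.1321


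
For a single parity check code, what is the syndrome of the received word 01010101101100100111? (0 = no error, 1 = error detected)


Syndrome = XOR of all bits = 0 XOR 1 XOR 0 XOR 1 XOR 0 XOR 1 XOR 0 XOR 1 XOR 1 XOR 0 XOR 1 XOR 1 XOR 0 XOR 0 XOR 1 XOR 0 XOR 0 XOR 1 XOR 1 XOR 1 = 1

1


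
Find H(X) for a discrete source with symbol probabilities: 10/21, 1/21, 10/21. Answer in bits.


H = -sum(p_i * log2(p_i)). Terms: -(10/21)*log2(10/21) = 0.509709; -(1/21)*log2(1/21) = 0.209158; -(10/21)*log2(10/21) = 0.509709. H = 0.509709 + 0.209158 + 0.509709 = 1.2286

1.2286 bits


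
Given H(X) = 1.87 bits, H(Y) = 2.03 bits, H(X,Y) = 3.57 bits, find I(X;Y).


I(X;Y) = H(X) + H(Y) - H(X,Y) = 1.87 + 2.03 - 3.57 = 0.33

0.33 bits


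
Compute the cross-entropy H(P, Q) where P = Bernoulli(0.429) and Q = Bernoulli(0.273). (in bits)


H(P,Q) = -p*log2(q) - (1-p)*log2(1-q). -0.429*log2(0.273) = 0.803529; -0.571*log2(0.727) = 0.262644. H(P,Q) = 0.803529 + 0.262644 = 1.0662

1.0662 bits


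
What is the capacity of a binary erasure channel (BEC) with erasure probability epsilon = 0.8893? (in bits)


C = 1 - epsilon = 1 - 0.8893 = 0.1107

0.1107 bits


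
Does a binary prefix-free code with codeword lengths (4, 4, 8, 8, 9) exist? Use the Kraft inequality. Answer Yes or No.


Kraft sum = sum(2^(-l_i)) = 0.1348, need <= 1. Result: satisfied (a binary prefix-free code with these lengths exists)

Yes


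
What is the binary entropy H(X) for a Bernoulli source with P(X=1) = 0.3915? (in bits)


H = -p*log2(p) - (1-p)*log2(1-p). -0.3915*log2(0.3915) = 0.529667; -0.6085*log2(0.6085) = 0.436094. H = 0.529667 + 0.436094 = 0.9658

0.9658 bits


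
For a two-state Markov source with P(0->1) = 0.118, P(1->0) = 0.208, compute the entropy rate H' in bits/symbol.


Stationary distribution: pi_0 = p10/(p01+p10) = 0.638, pi_1 = 0.362. Entropy rate H' = pi_0*H(p01) + pi_1*H(p10) = 0.638*0.5236 + 0.362*0.7376 = 0.6011

0.6011 bits/symbol


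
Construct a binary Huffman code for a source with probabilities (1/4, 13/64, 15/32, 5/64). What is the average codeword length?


Huffman construction (repeatedly merge the two least-probable nodes; each merge adds 1 bit to every symbol beneath it): 5/64 + 13/64 = 9/32; 1/4 + 9/32 = 17/32; 15/32 + 17/32 = 1. Resulting codeword lengths (in the order the probabilities were given): (2, 3, 1, 3). L_avg = sum(p_i * l_i) = 1/4*2 + 13/64*3 + 15/32*1 + 5/64*3 = 29/16 = 1.8125

1.8125 bits


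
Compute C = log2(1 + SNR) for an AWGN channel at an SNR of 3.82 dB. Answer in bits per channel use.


SNR_linear = 10^(3.82/10) = 2.4099; C = log2(1 + SNR_linear) = log2(1 + 2.4099) = 1.7697

1.7697 bits/channel use


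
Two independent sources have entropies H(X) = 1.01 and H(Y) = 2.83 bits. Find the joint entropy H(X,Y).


For independent variables, H(X,Y) = H(X) + H(Y) = 1.01 + 2.83 = 3.84

3.84 bits


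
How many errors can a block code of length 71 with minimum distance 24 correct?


Correction capability = floor((d-1)/2) = floor((24-1)/2) = 11

11 errors


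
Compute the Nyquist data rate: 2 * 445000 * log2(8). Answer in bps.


Rate = 2 * B * log2(M) = 2 * 445000 * 3.0 = 2670000.0

2670000.0 bps


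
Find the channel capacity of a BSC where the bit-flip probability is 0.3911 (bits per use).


H(p) = -p*log2(p) - (1-p)*log2(1-p) = -0.3911*log2(0.3911) - 0.6089*log2(0.6089) = 0.529702 + 0.435804 = 0.9655. C = 1 - H(p) = 1 - 0.9655 = 0.0345

0.0345 bits


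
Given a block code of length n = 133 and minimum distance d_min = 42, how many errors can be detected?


Detection capability = d_min - 1 = 42 - 1 = 41

41 errors


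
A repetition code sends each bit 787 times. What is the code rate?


Rate = k/n = 1/787

1/787


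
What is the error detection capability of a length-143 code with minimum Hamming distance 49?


Detection capability = d_min - 1 = 49 - 1 = 48

48 errors


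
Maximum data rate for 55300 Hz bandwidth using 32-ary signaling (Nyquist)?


Rate = 2 * B * log2(M) = 2 * 55300 * 5.0 = 553000.0

553000.0 bps


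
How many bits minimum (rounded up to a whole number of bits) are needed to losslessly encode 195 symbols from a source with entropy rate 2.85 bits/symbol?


Minimum bits >= n * H = 195 * 2.85 = 555.75, rounded up to a whole number of bits = 556

556 bits


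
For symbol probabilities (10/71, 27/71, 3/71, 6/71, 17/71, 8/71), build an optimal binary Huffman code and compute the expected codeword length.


Huffman construction (repeatedly merge the two least-probable nodes; each merge adds 1 bit to every symbol beneath it): 3/71 + 6/71 = 9/71; 8/71 + 9/71 = 17/71; 10/71 + 17/71 = 27/71; 17/71 + 27/71 = 44/71; 27/71 + 44/71 = 1. Resulting codeword lengths (in the order the probabilities were given): (2, 2, 4, 4, 2, 3). L_avg = sum(p_i * l_i) = 10/71*2 + 27/71*2 + 3/71*4 + 6/71*4 + 17/71*2 + 8/71*3 = 168/71 = 2.3662

2.3662 bits


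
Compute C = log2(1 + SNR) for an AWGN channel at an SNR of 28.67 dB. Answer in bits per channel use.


SNR_linear = 10^(28.67/10) = 736.2071; C = log2(1 + SNR_linear) = log2(1 + 736.2071) = 9.5259

9.5259 bits/channel use


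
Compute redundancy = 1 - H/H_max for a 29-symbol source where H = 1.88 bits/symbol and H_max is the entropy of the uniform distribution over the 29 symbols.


H_max = log2(K) = log2(29) = 4.858 bits/symbol. Redundancy = 1 - H/H_max = 1 - 1.88/4.858 = 1 - 0.387 = 0.613

0.613


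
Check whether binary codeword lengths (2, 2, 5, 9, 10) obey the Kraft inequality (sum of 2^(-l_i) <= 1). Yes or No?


Kraft sum = sum(2^(-l_i)) = 0.5342, need <= 1. Result: satisfied (a binary prefix-free code with these lengths exists)

Yes


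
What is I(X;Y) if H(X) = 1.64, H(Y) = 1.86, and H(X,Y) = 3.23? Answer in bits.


I(X;Y) = H(X) + H(Y) - H(X,Y) = 1.64 + 1.86 - 3.23 = 0.27

0.27 bits


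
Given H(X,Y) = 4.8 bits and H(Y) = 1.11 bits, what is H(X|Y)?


H(X|Y) = H(X,Y) - H(Y) = 4.8 - 1.11 = 3.69

3.69 bits


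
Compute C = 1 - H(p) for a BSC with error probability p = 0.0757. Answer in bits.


H(p) = -p*log2(p) - (1-p)*log2(1-p) = -0.0757*log2(0.0757) - 0.9243*log2(0.9243) = 0.281874 + 0.104970 = 0.3868. C = 1 - H(p) = 1 - 0.3868 = 0.6132

0.6132 bits


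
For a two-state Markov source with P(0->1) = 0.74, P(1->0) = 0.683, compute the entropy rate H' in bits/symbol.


Stationary distribution: pi_0 = p10/(p01+p10) = 0.48, pi_1 = 0.52. Entropy rate H' = pi_0*H(p01) + pi_1*H(p10) = 0.48*0.8267 + 0.52*0.9011 = 0.8654

0.8654 bits/symbol


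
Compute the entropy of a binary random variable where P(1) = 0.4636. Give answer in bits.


H = -p*log2(p) - (1-p)*log2(1-p). -0.4636*log2(0.4636) = 0.514154; -0.5364*log2(0.5364) = 0.482019. H = 0.514154 + 0.482019 = 0.9962

0.9962 bits


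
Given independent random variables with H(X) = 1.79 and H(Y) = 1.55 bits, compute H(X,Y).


For independent variables, H(X,Y) = H(X) + H(Y) = 1.79 + 1.55 = 3.34

3.34 bits


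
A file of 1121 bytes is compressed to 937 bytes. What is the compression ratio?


Ratio = original / compressed = 1121 / 937 = 1.1964

1.1964


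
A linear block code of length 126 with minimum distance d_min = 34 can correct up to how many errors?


Correction capability = floor((d-1)/2) = floor((34-1)/2) = 16

16 errors


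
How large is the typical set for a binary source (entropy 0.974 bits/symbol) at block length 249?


log2|A_typical| = nH = 249 * 0.974 = 242.526, so |A_typical| ~ 2^242.526 = 1.018e+73

1.018e+73


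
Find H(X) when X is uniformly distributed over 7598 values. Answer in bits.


H = log2(n) = log2(7598) = 12.8914

12.8914 bits


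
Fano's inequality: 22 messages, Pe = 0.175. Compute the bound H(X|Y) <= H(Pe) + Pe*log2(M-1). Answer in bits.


H(Pe) = -Pe*log2(Pe) - (1-Pe)*log2(1-Pe) = -0.175*log2(0.175) - 0.825*log2(0.825) = 0.440050 + 0.228966 = 0.669. Pe*log2(M-1) = 0.175*log2(21) = 0.768656. Bound = H(Pe) + Pe*log2(M-1) = 0.440050 + 0.228966 + 0.768656 = 1.4377

1.4377 bits


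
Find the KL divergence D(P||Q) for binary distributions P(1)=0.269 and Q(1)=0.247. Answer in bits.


KL = p*log2(p/q) + (1-p)*log2((1-p)/(1-q)) = 0.269*log2(0.269/0.247) + 0.731*log2(0.731/0.753) = 0.0018

0.0018 bits


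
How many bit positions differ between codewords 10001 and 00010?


Count differing positions: ^ . . ^ ^ = 3 differences

3


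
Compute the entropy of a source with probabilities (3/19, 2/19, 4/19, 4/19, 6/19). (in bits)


H = -sum(p_i * log2(p_i)). Terms: -(3/19)*log2(3/19) = 0.420468; -(2/19)*log2(2/19) = 0.341887; -(4/19)*log2(4/19) = 0.473248; -(4/19)*log2(4/19) = 0.473248; -(6/19)*log2(6/19) = 0.525147. H = 0.420468 + 0.341887 + 0.473248 + 0.473248 + 0.525147 = 2.234

2.234 bits
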